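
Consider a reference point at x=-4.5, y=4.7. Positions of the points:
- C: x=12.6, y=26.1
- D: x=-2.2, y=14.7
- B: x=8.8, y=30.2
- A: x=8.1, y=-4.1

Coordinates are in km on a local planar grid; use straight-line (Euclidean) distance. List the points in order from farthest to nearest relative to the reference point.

B, C, A, D

Distances from the reference point:
B x=8.8, y=30.2: 28.8 km
C x=12.6, y=26.1: 27.4 km
A x=8.1, y=-4.1: 15.4 km
D x=-2.2, y=14.7: 10.3 km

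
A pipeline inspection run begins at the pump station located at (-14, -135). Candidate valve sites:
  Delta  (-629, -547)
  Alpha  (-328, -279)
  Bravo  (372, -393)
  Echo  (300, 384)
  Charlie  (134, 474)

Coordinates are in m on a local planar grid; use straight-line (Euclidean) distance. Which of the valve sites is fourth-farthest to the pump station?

Bravo

Distances from the pump station ((-14, -135)):
Delta: 740.2 m
Charlie: 626.7 m
Echo: 606.6 m
Bravo: 464.3 m
Alpha: 345.4 m
The fourth-farthest is Bravo at 464.3 m.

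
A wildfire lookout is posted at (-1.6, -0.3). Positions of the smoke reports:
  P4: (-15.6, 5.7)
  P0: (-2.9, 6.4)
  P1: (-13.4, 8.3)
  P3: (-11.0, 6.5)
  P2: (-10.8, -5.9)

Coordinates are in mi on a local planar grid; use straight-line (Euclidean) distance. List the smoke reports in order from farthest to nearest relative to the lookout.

Distances from the lookout:
P4 (-15.6, 5.7): 15.2 mi
P1 (-13.4, 8.3): 14.6 mi
P3 (-11.0, 6.5): 11.6 mi
P2 (-10.8, -5.9): 10.8 mi
P0 (-2.9, 6.4): 6.8 mi

P4, P1, P3, P2, P0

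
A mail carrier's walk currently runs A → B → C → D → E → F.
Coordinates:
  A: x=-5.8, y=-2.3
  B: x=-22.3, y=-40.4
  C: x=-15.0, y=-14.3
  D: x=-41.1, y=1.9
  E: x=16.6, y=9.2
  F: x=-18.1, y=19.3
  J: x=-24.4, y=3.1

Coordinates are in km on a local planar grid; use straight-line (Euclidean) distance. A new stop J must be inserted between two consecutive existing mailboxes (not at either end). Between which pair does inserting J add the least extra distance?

Added distance for inserting J between each consecutive pair:
A–B: 21.4 km
B–C: 36.2 km
C–D: 5.8 km
D–E: 0.0 km
E–F: 22.7 km
Smallest added distance is 0.0 km, inserting between D and E.

between D and E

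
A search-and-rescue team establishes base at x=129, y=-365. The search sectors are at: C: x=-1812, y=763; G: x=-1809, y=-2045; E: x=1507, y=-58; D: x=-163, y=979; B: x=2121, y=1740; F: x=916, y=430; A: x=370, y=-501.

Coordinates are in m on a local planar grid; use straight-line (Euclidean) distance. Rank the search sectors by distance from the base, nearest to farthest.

Distances from the base:
A x=370, y=-501: 276.7 m
F x=916, y=430: 1118.7 m
D x=-163, y=979: 1375.4 m
E x=1507, y=-58: 1411.8 m
C x=-1812, y=763: 2245.0 m
G x=-1809, y=-2045: 2564.8 m
B x=2121, y=1740: 2898.1 m

A, F, D, E, C, G, B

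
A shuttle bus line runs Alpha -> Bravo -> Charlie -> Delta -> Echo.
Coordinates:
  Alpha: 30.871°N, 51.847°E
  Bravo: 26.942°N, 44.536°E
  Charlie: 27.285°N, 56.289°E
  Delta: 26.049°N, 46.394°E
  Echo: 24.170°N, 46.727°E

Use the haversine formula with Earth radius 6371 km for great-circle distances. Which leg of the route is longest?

Bravo–Charlie

Leg distances:
Alpha→Bravo: 834.7 km
Bravo→Charlie: 1163.5 km
Charlie→Delta: 992.5 km
Delta→Echo: 211.6 km
The longest leg is Bravo–Charlie at 1163.5 km.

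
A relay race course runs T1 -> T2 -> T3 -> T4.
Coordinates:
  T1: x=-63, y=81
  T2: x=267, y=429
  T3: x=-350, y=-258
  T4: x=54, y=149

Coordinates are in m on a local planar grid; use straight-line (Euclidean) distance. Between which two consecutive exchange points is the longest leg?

Leg distances:
T1→T2: 479.6 m
T2→T3: 923.4 m
T3→T4: 573.5 m
The longest leg is T2–T3 at 923.4 m.

T2–T3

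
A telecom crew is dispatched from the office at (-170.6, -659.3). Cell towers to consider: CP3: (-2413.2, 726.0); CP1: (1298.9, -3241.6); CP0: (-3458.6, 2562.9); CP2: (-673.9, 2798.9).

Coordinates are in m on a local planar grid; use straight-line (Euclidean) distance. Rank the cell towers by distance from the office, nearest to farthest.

Distance from the office at (-170.6, -659.3) to each:
CP3 (-2413.2, 726.0): 2636.0 m
CP1 (1298.9, -3241.6): 2971.1 m
CP2 (-673.9, 2798.9): 3494.6 m
CP0 (-3458.6, 2562.9): 4603.6 m

CP3, CP1, CP2, CP0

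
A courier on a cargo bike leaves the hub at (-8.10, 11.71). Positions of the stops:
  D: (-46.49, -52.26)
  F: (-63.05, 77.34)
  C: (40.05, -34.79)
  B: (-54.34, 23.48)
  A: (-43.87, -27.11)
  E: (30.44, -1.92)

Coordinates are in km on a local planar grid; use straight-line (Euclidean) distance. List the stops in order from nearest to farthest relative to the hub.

E, B, A, C, D, F

Computing each straight-line distance from (-8.10, 11.71):
E (30.44, -1.92): 40.9 km
B (-54.34, 23.48): 47.7 km
A (-43.87, -27.11): 52.8 km
C (40.05, -34.79): 66.9 km
D (-46.49, -52.26): 74.6 km
F (-63.05, 77.34): 85.6 km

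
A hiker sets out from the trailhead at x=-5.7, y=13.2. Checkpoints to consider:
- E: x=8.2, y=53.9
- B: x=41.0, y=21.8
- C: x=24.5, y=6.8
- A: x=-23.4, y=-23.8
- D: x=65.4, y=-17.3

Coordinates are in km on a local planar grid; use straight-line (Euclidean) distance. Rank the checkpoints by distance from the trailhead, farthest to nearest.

D, B, E, A, C

Distance from the trailhead at x=-5.7, y=13.2 to each:
D x=65.4, y=-17.3: 77.4 km
B x=41.0, y=21.8: 47.5 km
E x=8.2, y=53.9: 43.0 km
A x=-23.4, y=-23.8: 41.0 km
C x=24.5, y=6.8: 30.9 km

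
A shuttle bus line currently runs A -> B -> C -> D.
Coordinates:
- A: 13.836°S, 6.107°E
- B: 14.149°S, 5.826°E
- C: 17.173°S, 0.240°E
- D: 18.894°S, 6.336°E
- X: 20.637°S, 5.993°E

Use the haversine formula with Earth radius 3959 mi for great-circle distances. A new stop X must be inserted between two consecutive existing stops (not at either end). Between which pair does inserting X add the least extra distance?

between C and D

Added distance for inserting X between each consecutive pair:
A–B: 889.8 mi
B–C: 467.8 mi
C–D: 150.4 mi
Smallest added distance is 150.4 mi, inserting between C and D.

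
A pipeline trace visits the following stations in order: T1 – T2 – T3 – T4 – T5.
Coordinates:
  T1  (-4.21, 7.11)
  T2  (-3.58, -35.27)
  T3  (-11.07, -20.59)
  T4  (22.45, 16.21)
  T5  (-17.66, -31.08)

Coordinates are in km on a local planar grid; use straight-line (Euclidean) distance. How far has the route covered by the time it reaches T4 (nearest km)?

109 km

Leg distances:
T1→T2: 42.4 km  (cumulative 42.4 km)
T2→T3: 16.5 km  (cumulative 58.9 km)
T3→T4: 49.8 km  (cumulative 108.6 km)
Cumulative distance at T4 ≈ 109 km.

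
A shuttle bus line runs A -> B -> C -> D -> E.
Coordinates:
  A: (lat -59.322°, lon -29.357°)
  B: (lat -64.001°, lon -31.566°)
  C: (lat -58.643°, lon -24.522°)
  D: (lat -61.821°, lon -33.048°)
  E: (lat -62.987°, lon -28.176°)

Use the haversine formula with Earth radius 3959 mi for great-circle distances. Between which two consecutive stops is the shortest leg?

D–E

Leg distances:
A→B: 331.3 mi
B→C: 437.2 mi
C→D: 365.3 mi
D→E: 175.5 mi
The shortest leg is D–E at 175.5 mi.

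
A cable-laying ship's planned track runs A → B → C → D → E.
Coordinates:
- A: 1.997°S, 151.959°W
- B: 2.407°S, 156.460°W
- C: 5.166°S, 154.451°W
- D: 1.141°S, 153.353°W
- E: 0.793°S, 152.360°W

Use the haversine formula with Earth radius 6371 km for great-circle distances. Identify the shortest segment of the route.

Leg distances:
A→B: 502.2 km
B→C: 379.2 km
C→D: 463.9 km
D→E: 117.0 km
The shortest leg is D–E at 117.0 km.

D–E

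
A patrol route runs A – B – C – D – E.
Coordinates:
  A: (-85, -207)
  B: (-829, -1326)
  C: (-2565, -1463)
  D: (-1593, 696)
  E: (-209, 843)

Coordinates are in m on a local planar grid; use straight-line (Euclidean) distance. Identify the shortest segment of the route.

A–B

Leg distances:
A→B: 1343.8 m
B→C: 1741.4 m
C→D: 2367.7 m
D→E: 1391.8 m
The shortest leg is A–B at 1343.8 m.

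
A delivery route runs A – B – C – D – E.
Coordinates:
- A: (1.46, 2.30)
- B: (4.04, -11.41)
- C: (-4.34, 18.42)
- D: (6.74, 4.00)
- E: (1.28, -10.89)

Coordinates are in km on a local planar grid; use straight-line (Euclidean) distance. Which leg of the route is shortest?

Leg distances:
A→B: 14.0 km
B→C: 31.0 km
C→D: 18.2 km
D→E: 15.9 km
The shortest leg is A–B at 14.0 km.

A–B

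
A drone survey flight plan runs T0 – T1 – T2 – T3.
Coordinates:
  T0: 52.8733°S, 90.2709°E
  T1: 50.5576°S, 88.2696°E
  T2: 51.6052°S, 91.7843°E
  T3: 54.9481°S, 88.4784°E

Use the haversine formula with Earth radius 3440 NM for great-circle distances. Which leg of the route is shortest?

T1–T2

Leg distances:
T0→T1: 157.7 NM
T1→T2: 146.7 NM
T2→T3: 233.1 NM
The shortest leg is T1–T2 at 146.7 NM.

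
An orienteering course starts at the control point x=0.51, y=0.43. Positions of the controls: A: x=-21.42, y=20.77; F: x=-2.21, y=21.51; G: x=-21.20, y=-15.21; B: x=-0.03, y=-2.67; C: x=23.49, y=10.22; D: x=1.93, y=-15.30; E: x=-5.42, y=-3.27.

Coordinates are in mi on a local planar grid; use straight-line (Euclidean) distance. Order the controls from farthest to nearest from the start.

Computing each straight-line distance from x=0.51, y=0.43:
A x=-21.42, y=20.77: 29.9 mi
G x=-21.20, y=-15.21: 26.8 mi
C x=23.49, y=10.22: 25.0 mi
F x=-2.21, y=21.51: 21.3 mi
D x=1.93, y=-15.30: 15.8 mi
E x=-5.42, y=-3.27: 7.0 mi
B x=-0.03, y=-2.67: 3.1 mi

A, G, C, F, D, E, B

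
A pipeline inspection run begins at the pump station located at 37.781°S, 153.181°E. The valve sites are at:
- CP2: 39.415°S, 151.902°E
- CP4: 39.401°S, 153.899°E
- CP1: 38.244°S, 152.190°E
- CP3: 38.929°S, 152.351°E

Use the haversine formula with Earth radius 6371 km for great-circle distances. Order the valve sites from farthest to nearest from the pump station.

Distance from the pump station at 37.781°S, 153.181°E to each:
CP2 39.415°S, 151.902°E: 213.0 km
CP4 39.401°S, 153.899°E: 190.6 km
CP3 38.929°S, 152.351°E: 146.7 km
CP1 38.244°S, 152.190°E: 100.9 km

CP2, CP4, CP3, CP1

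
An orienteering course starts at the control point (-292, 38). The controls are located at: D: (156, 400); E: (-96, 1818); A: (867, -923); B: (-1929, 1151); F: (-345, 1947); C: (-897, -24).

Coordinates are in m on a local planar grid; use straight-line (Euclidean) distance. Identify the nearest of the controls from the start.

D

Distance to each, sorted:
D: 576.0 m
C: 608.2 m
A: 1505.6 m
E: 1790.8 m
F: 1909.7 m
B: 1979.5 m
The nearest is D at 576.0 m.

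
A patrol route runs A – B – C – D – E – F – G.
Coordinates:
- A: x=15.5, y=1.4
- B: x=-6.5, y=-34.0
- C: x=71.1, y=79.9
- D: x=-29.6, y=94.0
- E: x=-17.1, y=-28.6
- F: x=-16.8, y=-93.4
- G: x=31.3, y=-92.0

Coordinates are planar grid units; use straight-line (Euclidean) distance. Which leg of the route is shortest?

Leg distances:
A→B: 41.7
B→C: 137.8
C→D: 101.7
D→E: 123.2
E→F: 64.8
F→G: 48.1
The shortest leg is A–B at 41.7.

A–B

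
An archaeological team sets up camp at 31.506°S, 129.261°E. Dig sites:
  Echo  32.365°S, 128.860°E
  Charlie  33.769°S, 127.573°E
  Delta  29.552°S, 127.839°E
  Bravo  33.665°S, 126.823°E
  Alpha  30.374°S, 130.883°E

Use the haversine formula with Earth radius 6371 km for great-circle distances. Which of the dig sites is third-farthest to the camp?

Delta

Distance to each, sorted:
Bravo: 331.4 km
Charlie: 297.1 km
Delta: 256.4 km
Alpha: 199.4 km
Echo: 102.7 km
The third-farthest is Delta at 256.4 km.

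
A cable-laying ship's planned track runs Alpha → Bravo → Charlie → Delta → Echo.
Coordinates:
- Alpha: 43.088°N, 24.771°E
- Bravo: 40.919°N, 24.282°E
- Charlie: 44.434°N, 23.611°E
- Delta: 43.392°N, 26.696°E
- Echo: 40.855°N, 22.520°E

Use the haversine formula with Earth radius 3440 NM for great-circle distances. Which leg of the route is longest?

Delta–Echo

Leg distances:
Alpha→Bravo: 132.0 NM
Bravo→Charlie: 213.1 NM
Charlie→Delta: 147.4 NM
Delta→Echo: 240.3 NM
The longest leg is Delta–Echo at 240.3 NM.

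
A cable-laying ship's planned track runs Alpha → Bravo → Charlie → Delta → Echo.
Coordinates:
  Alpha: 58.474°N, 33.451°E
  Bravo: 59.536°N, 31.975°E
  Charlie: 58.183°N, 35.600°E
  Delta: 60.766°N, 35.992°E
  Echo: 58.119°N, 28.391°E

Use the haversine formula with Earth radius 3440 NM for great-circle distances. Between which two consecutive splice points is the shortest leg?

Leg distances:
Alpha→Bravo: 78.4 NM
Bravo→Charlie: 138.8 NM
Charlie→Delta: 155.5 NM
Delta→Echo: 281.0 NM
The shortest leg is Alpha–Bravo at 78.4 NM.

Alpha–Bravo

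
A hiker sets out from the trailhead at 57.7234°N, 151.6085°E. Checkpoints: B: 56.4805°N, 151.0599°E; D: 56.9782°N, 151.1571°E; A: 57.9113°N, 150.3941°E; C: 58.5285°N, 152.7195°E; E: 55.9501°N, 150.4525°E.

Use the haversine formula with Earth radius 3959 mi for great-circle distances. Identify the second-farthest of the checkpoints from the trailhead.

Distances from the trailhead (57.7234°N, 151.6085°E):
E: 130.1 mi
B: 88.3 mi
C: 68.8 mi
D: 54.2 mi
A: 46.5 mi
The second-farthest is B at 88.3 mi.

B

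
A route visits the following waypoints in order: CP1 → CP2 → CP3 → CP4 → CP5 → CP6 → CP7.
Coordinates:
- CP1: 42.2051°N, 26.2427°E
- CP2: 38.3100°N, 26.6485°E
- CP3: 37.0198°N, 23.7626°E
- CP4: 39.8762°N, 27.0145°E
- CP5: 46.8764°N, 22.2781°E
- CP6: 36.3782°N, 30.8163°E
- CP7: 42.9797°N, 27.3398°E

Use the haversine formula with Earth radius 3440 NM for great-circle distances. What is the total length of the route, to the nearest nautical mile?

2254 NM

Leg distances:
CP1→CP2: 234.6 NM  (cumulative 234.6 NM)
CP2→CP3: 157.5 NM  (cumulative 392.1 NM)
CP3→CP4: 229.7 NM  (cumulative 621.8 NM)
CP4→CP5: 468.1 NM  (cumulative 1090.0 NM)
CP5→CP6: 736.6 NM  (cumulative 1826.6 NM)
CP6→CP7: 427.6 NM  (cumulative 2254.2 NM)
Total route length ≈ 2254 NM.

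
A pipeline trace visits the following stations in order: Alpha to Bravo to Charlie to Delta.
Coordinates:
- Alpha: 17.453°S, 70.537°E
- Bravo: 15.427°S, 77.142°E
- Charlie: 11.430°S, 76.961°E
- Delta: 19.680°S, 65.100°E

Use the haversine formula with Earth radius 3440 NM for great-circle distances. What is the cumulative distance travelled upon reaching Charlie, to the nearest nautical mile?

Leg distances:
Alpha→Bravo: 399.3 NM  (cumulative 399.3 NM)
Bravo→Charlie: 240.2 NM  (cumulative 639.5 NM)
Cumulative distance at Charlie ≈ 639 NM.

639 NM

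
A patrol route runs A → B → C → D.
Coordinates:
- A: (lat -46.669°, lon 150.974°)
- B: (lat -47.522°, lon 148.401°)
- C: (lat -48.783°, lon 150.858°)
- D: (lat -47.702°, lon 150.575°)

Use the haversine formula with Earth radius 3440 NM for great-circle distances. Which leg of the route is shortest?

C–D

Leg distances:
A→B: 117.0 NM
B→C: 124.2 NM
C→D: 65.9 NM
The shortest leg is C–D at 65.9 NM.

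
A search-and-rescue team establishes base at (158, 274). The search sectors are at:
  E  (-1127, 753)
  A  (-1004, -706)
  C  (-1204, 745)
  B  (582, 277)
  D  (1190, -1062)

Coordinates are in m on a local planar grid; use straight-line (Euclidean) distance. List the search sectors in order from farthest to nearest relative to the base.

D, A, C, E, B

Distances from the base:
D (1190, -1062): 1688.2 m
A (-1004, -706): 1520.1 m
C (-1204, 745): 1441.1 m
E (-1127, 753): 1371.4 m
B (582, 277): 424.0 m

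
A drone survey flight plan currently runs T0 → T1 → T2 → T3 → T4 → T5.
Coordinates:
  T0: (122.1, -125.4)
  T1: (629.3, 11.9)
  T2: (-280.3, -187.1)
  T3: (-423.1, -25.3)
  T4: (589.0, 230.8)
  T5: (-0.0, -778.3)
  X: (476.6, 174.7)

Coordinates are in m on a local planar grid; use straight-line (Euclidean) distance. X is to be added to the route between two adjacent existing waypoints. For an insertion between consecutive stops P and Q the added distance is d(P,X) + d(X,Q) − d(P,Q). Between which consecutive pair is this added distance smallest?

Added distance for inserting X between each consecutive pair:
T0–T1: 162.2 m
T1–T2: 131.0 m
T2–T3: 1544.8 m
T3–T4: 3.3 m
T4–T5: 22.7 m
Smallest added distance is 3.3 m, inserting between T3 and T4.

between T3 and T4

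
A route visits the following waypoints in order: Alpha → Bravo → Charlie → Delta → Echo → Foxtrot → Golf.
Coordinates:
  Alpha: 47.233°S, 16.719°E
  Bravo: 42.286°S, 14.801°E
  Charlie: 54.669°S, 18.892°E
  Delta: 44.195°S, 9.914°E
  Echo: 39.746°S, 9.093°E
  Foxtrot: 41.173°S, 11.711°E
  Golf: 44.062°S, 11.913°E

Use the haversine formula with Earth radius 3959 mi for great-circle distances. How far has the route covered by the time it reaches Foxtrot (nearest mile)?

2537 mi

Leg distances:
Alpha→Bravo: 354.5 mi  (cumulative 354.5 mi)
Bravo→Charlie: 875.5 mi  (cumulative 1230.0 mi)
Charlie→Delta: 827.1 mi  (cumulative 2057.1 mi)
Delta→Echo: 310.3 mi  (cumulative 2367.4 mi)
Echo→Foxtrot: 169.3 mi  (cumulative 2536.7 mi)
Cumulative distance at Foxtrot ≈ 2537 mi.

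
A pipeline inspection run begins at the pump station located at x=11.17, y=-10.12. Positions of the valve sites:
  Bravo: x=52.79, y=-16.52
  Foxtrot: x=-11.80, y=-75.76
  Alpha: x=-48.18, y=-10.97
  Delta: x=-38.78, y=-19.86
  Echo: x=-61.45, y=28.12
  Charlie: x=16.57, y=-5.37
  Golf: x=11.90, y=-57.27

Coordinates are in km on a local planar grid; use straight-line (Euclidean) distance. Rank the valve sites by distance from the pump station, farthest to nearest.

Echo, Foxtrot, Alpha, Delta, Golf, Bravo, Charlie

Distances from the pump station:
Echo x=-61.45, y=28.12: 82.1 km
Foxtrot x=-11.80, y=-75.76: 69.5 km
Alpha x=-48.18, y=-10.97: 59.4 km
Delta x=-38.78, y=-19.86: 50.9 km
Golf x=11.90, y=-57.27: 47.2 km
Bravo x=52.79, y=-16.52: 42.1 km
Charlie x=16.57, y=-5.37: 7.2 km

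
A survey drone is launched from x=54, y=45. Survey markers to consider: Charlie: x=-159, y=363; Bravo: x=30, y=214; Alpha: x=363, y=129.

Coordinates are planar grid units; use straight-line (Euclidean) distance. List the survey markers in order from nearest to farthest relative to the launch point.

Bravo, Alpha, Charlie

Distance from the launch point at x=54, y=45 to each:
Bravo x=30, y=214: 170.7
Alpha x=363, y=129: 320.2
Charlie x=-159, y=363: 382.7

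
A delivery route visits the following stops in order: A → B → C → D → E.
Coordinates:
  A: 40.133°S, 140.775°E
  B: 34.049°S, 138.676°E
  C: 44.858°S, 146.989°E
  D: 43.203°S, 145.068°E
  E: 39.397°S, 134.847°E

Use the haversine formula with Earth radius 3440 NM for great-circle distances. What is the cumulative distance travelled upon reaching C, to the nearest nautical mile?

1133 NM

Leg distances:
A→B: 378.8 NM  (cumulative 378.8 NM)
B→C: 753.8 NM  (cumulative 1132.6 NM)
Cumulative distance at C ≈ 1133 NM.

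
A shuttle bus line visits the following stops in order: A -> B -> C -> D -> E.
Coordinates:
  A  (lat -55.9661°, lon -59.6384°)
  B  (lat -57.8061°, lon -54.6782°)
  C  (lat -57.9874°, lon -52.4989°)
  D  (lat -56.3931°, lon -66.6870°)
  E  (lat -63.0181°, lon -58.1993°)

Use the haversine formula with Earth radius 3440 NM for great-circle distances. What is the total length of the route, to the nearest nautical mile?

Leg distances:
A→B: 196.6 NM  (cumulative 196.6 NM)
B→C: 70.4 NM  (cumulative 267.0 NM)
C→D: 470.5 NM  (cumulative 737.4 NM)
D→E: 472.7 NM  (cumulative 1210.2 NM)
Total route length ≈ 1210 NM.

1210 NM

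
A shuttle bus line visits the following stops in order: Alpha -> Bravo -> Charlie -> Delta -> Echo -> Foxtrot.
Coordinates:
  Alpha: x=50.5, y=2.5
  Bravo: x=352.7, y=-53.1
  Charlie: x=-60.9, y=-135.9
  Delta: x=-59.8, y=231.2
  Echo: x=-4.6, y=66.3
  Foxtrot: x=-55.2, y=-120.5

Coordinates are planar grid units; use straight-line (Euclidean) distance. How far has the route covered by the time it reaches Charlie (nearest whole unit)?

729

Leg distances:
Alpha→Bravo: 307.3  (cumulative 307.3)
Bravo→Charlie: 421.8  (cumulative 729.1)
Cumulative distance at Charlie ≈ 729.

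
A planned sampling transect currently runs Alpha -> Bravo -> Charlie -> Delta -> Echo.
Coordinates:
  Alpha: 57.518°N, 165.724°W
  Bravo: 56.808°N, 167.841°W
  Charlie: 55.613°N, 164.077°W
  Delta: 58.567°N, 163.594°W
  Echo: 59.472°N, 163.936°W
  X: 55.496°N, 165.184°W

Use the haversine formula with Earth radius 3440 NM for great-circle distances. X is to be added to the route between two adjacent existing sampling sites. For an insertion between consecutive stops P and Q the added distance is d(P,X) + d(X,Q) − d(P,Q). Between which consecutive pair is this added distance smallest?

Added distance for inserting X between each consecutive pair:
Alpha–Bravo: 160.4 NM
Bravo–Charlie: 12.3 NM
Charlie–Delta: 51.7 NM
Delta–Echo: 378.3 NM
Smallest added distance is 12.3 NM, inserting between Bravo and Charlie.

between Bravo and Charlie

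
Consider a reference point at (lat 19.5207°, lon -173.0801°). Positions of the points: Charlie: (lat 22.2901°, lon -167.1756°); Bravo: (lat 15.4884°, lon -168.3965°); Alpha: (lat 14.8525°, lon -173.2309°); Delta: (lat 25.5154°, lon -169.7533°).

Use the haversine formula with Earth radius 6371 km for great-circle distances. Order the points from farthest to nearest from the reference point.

Delta, Charlie, Bravo, Alpha

Computing each great-circle distance from (lat 19.5207°, lon -173.0801°):
Delta (lat 25.5154°, lon -169.7533°): 749.0 km
Charlie (lat 22.2901°, lon -167.1756°): 686.2 km
Bravo (lat 15.4884°, lon -168.3965°): 669.0 km
Alpha (lat 14.8525°, lon -173.2309°): 519.3 km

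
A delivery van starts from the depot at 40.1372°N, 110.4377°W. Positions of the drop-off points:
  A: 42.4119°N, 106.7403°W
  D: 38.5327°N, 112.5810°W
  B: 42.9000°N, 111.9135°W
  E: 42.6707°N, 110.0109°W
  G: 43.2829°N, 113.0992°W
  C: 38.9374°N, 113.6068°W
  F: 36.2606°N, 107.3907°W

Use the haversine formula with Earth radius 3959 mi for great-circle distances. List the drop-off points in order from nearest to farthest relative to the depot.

D, E, C, B, A, G, F

Distance from the depot at 40.1372°N, 110.4377°W to each:
D 38.5327°N, 112.5810°W: 159.4 mi
E 42.6707°N, 110.0109°W: 176.4 mi
C 38.9374°N, 113.6068°W: 188.1 mi
B 42.9000°N, 111.9135°W: 205.6 mi
A 42.4119°N, 106.7403°W: 248.1 mi
G 43.2829°N, 113.0992°W: 257.1 mi
F 36.2606°N, 107.3907°W: 314.8 mi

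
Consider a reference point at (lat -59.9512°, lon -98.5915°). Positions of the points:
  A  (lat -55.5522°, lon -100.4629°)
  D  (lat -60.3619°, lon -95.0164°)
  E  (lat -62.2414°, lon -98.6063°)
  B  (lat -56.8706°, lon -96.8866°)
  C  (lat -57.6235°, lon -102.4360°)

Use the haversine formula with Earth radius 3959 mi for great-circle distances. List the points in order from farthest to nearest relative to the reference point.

Distance from the reference point at (lat -59.9512°, lon -98.5915°) to each:
A (lat -55.5522°, lon -100.4629°): 311.7 mi
B (lat -56.8706°, lon -96.8866°): 221.6 mi
C (lat -57.6235°, lon -102.4360°): 211.6 mi
E (lat -62.2414°, lon -98.6063°): 158.2 mi
D (lat -60.3619°, lon -95.0164°): 126.1 mi

A, B, C, E, D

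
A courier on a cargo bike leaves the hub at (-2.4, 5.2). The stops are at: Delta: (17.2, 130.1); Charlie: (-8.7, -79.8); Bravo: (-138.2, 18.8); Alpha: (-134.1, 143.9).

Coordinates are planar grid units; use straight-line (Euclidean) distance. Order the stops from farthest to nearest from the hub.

Alpha, Bravo, Delta, Charlie

Distance from the hub at (-2.4, 5.2) to each:
Alpha (-134.1, 143.9): 191.3
Bravo (-138.2, 18.8): 136.5
Delta (17.2, 130.1): 126.4
Charlie (-8.7, -79.8): 85.2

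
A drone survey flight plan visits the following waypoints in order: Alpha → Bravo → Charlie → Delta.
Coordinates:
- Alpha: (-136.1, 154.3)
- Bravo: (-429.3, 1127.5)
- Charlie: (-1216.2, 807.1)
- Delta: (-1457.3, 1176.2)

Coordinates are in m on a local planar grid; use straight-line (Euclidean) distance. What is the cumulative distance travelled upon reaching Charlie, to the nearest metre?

1866 m

Leg distances:
Alpha→Bravo: 1016.4 m  (cumulative 1016.4 m)
Bravo→Charlie: 849.6 m  (cumulative 1866.0 m)
Cumulative distance at Charlie ≈ 1866 m.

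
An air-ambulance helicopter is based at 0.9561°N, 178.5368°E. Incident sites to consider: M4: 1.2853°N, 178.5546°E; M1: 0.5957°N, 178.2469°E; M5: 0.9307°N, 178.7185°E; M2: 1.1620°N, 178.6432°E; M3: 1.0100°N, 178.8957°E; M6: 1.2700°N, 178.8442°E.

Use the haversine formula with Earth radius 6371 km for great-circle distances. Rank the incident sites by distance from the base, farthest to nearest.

Distance from the base at 0.9561°N, 178.5368°E to each:
M1 0.5957°N, 178.2469°E: 51.4 km
M6 1.2700°N, 178.8442°E: 48.8 km
M3 1.0100°N, 178.8957°E: 40.3 km
M4 1.2853°N, 178.5546°E: 36.7 km
M2 1.1620°N, 178.6432°E: 25.8 km
M5 0.9307°N, 178.7185°E: 20.4 km

M1, M6, M3, M4, M2, M5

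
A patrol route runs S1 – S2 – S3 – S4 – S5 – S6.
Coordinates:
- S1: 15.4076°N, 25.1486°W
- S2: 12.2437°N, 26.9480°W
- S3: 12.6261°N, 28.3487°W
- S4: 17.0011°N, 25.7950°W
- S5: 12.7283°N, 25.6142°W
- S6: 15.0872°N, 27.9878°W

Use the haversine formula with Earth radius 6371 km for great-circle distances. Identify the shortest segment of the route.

Leg distances:
S1→S2: 401.9 km
S2→S3: 157.9 km
S3→S4: 558.5 km
S4→S5: 475.5 km
S5→S6: 366.6 km
The shortest leg is S2–S3 at 157.9 km.

S2–S3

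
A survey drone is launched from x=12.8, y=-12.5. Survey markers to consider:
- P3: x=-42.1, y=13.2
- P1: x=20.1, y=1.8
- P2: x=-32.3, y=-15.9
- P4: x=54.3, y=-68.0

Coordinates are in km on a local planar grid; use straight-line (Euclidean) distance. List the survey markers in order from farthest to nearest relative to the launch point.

P4, P3, P2, P1

Distance from the launch point at x=12.8, y=-12.5 to each:
P4 x=54.3, y=-68.0: 69.3 km
P3 x=-42.1, y=13.2: 60.6 km
P2 x=-32.3, y=-15.9: 45.2 km
P1 x=20.1, y=1.8: 16.1 km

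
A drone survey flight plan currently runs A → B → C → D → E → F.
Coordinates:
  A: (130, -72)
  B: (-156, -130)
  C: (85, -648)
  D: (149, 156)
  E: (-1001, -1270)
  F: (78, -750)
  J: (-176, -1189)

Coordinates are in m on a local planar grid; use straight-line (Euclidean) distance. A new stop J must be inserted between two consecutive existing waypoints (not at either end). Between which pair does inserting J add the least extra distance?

between E and F

Added distance for inserting J between each consecutive pair:
A–B: 1925.5 m
B–C: 1088.5 m
C–D: 1177.8 m
D–E: 380.7 m
E–F: 138.4 m
Smallest added distance is 138.4 m, inserting between E and F.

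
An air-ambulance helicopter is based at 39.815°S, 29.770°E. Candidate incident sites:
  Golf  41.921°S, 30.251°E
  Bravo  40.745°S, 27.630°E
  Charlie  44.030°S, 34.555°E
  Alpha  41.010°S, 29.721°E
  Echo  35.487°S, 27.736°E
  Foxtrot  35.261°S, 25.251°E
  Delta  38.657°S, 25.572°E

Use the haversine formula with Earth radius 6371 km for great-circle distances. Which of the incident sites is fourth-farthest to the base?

Distances from the base (39.815°S, 29.770°E):
Foxtrot: 644.1 km
Charlie: 613.3 km
Echo: 513.4 km
Delta: 383.8 km
Golf: 237.6 km
Bravo: 208.9 km
Alpha: 132.9 km
The fourth-farthest is Delta at 383.8 km.

Delta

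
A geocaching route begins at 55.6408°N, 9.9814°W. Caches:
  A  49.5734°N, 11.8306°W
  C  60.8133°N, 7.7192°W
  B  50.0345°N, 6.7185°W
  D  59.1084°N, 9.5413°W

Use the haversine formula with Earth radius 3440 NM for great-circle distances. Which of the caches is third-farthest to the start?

Distance to each, sorted:
A: 370.4 NM
B: 356.7 NM
C: 318.6 NM
D: 208.7 NM
The third-farthest is C at 318.6 NM.

C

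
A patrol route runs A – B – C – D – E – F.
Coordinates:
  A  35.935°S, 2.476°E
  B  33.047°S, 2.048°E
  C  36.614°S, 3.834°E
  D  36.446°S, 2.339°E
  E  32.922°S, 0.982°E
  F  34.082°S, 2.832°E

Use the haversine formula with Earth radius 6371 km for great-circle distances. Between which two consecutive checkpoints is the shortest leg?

C–D

Leg distances:
A→B: 323.5 km
B→C: 428.8 km
C→D: 134.9 km
D→E: 411.0 km
E→F: 214.6 km
The shortest leg is C–D at 134.9 km.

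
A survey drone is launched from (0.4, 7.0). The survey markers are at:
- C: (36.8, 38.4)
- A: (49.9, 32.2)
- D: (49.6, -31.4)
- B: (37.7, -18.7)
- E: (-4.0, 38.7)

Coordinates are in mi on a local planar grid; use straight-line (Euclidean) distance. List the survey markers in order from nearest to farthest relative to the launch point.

Computing each straight-line distance from (0.4, 7.0):
E (-4.0, 38.7): 32.0 mi
B (37.7, -18.7): 45.3 mi
C (36.8, 38.4): 48.1 mi
A (49.9, 32.2): 55.5 mi
D (49.6, -31.4): 62.4 mi

E, B, C, A, D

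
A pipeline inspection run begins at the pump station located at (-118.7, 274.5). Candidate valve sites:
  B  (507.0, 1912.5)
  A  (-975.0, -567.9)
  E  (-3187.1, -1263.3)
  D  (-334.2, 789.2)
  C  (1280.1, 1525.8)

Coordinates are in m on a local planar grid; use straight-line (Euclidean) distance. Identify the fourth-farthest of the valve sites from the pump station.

Distances from the pump station ((-118.7, 274.5)):
E: 3432.2 m
C: 1876.8 m
B: 1753.4 m
A: 1201.2 m
D: 558.0 m
The fourth-farthest is A at 1201.2 m.

A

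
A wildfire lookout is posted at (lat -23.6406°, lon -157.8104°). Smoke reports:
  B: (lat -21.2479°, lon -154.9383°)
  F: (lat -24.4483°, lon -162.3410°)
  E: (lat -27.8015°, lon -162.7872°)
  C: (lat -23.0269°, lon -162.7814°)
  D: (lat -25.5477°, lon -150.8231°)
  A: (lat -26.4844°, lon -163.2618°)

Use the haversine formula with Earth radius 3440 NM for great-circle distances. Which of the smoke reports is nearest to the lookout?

Distances from the lookout ((lat -23.6406°, lon -157.8104°)):
B: 214.6 NM
F: 253.1 NM
C: 276.5 NM
A: 342.1 NM
E: 367.2 NM
D: 398.2 NM
The nearest is B at 214.6 NM.

B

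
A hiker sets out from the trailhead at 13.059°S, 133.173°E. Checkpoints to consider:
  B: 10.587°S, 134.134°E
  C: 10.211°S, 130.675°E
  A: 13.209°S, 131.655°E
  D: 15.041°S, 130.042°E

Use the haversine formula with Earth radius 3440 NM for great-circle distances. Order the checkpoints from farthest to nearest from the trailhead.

Distances from the trailhead:
C 10.211°S, 130.675°E: 225.4 NM
D 15.041°S, 130.042°E: 217.7 NM
B 10.587°S, 134.134°E: 158.8 NM
A 13.209°S, 131.655°E: 89.2 NM

C, D, B, A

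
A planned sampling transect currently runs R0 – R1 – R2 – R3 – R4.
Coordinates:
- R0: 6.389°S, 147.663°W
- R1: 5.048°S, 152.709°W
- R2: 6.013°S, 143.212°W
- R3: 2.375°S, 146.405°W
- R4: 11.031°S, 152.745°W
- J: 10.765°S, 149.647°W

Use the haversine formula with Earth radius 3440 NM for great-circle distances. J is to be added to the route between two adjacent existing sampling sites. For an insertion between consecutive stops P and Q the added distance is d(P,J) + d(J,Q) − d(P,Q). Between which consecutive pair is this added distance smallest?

between R3 and R4

Added distance for inserting J between each consecutive pair:
R0–R1: 364.4 NM
R1–R2: 294.9 NM
R2–R3: 726.1 NM
R3–R4: 80.4 NM
Smallest added distance is 80.4 NM, inserting between R3 and R4.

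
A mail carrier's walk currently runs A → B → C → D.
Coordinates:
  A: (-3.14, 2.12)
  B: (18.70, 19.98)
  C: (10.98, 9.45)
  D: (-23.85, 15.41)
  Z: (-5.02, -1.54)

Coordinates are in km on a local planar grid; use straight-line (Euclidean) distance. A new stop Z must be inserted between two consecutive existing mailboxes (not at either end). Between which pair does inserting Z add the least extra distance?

between A and B

Added distance for inserting Z between each consecutive pair:
A–B: 7.9 km
B–C: 38.4 km
C–D: 9.4 km
Smallest added distance is 7.9 km, inserting between A and B.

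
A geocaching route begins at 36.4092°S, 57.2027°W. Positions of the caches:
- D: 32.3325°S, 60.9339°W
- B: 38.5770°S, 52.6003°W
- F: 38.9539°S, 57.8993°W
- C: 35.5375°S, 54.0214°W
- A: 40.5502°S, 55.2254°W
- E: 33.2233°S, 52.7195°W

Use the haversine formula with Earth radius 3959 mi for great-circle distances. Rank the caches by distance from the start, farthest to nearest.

D, E, A, B, C, F

Distance from the start at 36.4092°S, 57.2027°W to each:
D 32.3325°S, 60.9339°W: 353.0 mi
E 33.2233°S, 52.7195°W: 336.3 mi
A 40.5502°S, 55.2254°W: 305.4 mi
B 38.5770°S, 52.6003°W: 293.4 mi
C 35.5375°S, 54.0214°W: 187.8 mi
F 38.9539°S, 57.8993°W: 179.9 mi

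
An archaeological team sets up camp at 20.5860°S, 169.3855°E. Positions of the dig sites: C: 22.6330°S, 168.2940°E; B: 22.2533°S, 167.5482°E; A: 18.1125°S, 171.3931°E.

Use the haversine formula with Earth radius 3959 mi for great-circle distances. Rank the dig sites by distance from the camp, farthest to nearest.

Distance from the camp at 20.5860°S, 169.3855°E to each:
A 18.1125°S, 171.3931°E: 215.3 mi
B 22.2533°S, 167.5482°E: 165.0 mi
C 22.6330°S, 168.2940°E: 157.9 mi

A, B, C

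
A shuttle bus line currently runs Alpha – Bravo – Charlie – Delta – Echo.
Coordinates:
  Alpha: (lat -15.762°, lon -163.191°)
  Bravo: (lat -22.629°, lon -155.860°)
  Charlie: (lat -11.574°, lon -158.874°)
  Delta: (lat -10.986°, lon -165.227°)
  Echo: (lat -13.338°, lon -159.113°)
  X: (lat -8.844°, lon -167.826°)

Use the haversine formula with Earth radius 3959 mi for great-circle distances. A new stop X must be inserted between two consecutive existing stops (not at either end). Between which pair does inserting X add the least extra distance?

Added distance for inserting X between each consecutive pair:
Alpha–Bravo: 1137.3 mi
Bravo–Charlie: 1087.6 mi
Charlie–Delta: 435.5 mi
Delta–Echo: 454.1 mi
Smallest added distance is 435.5 mi, inserting between Charlie and Delta.

between Charlie and Delta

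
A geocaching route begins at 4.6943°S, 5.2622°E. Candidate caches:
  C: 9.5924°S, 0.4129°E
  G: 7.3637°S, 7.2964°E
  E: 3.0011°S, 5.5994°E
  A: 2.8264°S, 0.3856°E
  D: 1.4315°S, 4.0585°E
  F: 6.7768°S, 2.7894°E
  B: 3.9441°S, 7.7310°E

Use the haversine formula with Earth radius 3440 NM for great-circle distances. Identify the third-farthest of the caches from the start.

Distances from the start (4.6943°S, 5.2622°E):
C: 412.2 NM
A: 312.9 NM
D: 208.8 NM
G: 201.1 NM
F: 193.5 NM
B: 154.5 NM
E: 103.6 NM
The third-farthest is D at 208.8 NM.

D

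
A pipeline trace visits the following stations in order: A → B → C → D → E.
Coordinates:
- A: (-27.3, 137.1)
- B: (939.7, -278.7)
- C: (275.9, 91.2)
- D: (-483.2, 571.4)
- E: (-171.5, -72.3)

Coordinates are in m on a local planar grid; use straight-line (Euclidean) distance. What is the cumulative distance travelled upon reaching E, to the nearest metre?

3426 m

Leg distances:
A→B: 1052.6 m  (cumulative 1052.6 m)
B→C: 759.9 m  (cumulative 1812.5 m)
C→D: 898.2 m  (cumulative 2710.7 m)
D→E: 715.2 m  (cumulative 3425.9 m)
Cumulative distance at E ≈ 3426 m.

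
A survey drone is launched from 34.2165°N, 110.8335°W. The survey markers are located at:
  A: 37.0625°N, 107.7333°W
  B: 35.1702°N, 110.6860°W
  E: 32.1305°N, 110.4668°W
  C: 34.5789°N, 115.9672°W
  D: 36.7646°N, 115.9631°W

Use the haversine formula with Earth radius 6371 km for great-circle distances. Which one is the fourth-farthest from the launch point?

Distances from the launch point (34.2165°N, 110.8335°W):
D: 543.9 km
C: 472.7 km
A: 422.6 km
E: 234.4 km
B: 106.9 km
The fourth-farthest is E at 234.4 km.

E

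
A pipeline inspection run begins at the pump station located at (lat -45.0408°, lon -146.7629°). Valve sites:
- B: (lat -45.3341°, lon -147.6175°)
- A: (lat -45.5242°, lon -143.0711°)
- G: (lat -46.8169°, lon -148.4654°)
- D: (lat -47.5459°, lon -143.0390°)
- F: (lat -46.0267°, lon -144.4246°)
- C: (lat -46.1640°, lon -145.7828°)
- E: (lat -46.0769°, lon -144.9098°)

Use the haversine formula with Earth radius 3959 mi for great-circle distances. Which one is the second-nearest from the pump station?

Distance to each, sorted:
B: 46.3 mi
C: 90.9 mi
E: 114.7 mi
F: 132.1 mi
G: 147.5 mi
A: 182.6 mi
D: 248.1 mi
The second-nearest is C at 90.9 mi.

C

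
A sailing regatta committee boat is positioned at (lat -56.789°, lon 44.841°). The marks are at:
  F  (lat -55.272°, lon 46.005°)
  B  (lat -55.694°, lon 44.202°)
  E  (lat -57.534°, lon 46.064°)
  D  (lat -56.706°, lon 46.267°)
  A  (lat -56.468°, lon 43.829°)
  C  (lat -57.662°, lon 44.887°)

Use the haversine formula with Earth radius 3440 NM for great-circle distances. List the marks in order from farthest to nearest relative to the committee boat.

F, B, E, C, D, A

Distance from the committee boat at (lat -56.789°, lon 44.841°) to each:
F (lat -55.272°, lon 46.005°): 99.1 NM
B (lat -55.694°, lon 44.202°): 69.1 NM
E (lat -57.534°, lon 46.064°): 59.9 NM
C (lat -57.662°, lon 44.887°): 52.4 NM
D (lat -56.706°, lon 46.267°): 47.2 NM
A (lat -56.468°, lon 43.829°): 38.6 NM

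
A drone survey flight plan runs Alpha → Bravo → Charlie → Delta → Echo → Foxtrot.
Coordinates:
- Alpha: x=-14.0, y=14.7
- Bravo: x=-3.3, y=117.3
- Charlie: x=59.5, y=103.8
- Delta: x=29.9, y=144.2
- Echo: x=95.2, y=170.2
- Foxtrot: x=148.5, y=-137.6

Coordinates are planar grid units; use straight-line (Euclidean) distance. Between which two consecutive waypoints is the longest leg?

Echo–Foxtrot

Leg distances:
Alpha→Bravo: 103.2
Bravo→Charlie: 64.2
Charlie→Delta: 50.1
Delta→Echo: 70.3
Echo→Foxtrot: 312.4
The longest leg is Echo–Foxtrot at 312.4.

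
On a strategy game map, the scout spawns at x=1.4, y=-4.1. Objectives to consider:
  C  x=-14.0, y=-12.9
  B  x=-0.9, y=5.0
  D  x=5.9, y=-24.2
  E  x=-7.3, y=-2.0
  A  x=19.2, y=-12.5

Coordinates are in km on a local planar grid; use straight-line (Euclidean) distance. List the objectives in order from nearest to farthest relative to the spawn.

Distances from the spawn:
E x=-7.3, y=-2.0: 8.9 km
B x=-0.9, y=5.0: 9.4 km
C x=-14.0, y=-12.9: 17.7 km
A x=19.2, y=-12.5: 19.7 km
D x=5.9, y=-24.2: 20.6 km

E, B, C, A, D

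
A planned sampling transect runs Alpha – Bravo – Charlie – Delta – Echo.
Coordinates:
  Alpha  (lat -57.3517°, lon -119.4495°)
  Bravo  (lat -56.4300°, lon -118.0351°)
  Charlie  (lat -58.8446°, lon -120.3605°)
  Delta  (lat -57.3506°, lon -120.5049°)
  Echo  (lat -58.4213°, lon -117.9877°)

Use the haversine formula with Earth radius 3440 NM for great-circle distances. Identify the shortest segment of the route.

Alpha–Bravo

Leg distances:
Alpha→Bravo: 72.2 NM
Bravo→Charlie: 163.1 NM
Charlie→Delta: 89.8 NM
Delta→Echo: 102.9 NM
The shortest leg is Alpha–Bravo at 72.2 NM.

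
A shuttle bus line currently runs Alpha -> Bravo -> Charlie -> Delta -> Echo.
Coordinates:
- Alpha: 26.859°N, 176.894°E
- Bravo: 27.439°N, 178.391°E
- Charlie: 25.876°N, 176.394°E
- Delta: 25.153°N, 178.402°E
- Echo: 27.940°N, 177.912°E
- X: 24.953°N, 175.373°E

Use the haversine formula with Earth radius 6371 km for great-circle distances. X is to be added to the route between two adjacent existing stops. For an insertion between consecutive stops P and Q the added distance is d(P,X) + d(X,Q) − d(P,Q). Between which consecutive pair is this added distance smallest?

Added distance for inserting X between each consecutive pair:
Alpha–Bravo: 508.1 km
Bravo–Charlie: 290.0 km
Charlie–Delta: 234.1 km
Delta–Echo: 409.6 km
Smallest added distance is 234.1 km, inserting between Charlie and Delta.

between Charlie and Delta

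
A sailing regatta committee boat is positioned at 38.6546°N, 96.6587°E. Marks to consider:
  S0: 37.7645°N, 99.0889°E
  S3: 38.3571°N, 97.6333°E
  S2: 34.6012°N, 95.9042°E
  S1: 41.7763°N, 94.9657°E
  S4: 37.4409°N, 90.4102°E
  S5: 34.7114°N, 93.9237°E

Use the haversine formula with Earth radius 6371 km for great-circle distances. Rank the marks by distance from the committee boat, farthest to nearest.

S4, S5, S2, S1, S0, S3

Distance from the committee boat at 38.6546°N, 96.6587°E to each:
S4 37.4409°N, 90.4102°E: 563.4 km
S5 34.7114°N, 93.9237°E: 501.7 km
S2 34.6012°N, 95.9042°E: 455.7 km
S1 41.7763°N, 94.9657°E: 375.7 km
S0 37.7645°N, 99.0889°E: 234.3 km
S3 38.3571°N, 97.6333°E: 91.0 km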